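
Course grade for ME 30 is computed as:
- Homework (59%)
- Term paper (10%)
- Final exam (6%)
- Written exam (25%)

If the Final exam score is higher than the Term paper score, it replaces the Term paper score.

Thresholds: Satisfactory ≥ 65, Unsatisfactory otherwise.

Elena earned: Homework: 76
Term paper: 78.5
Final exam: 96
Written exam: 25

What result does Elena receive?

Satisfactory

Final exam (96) > Term paper (78.5), so Term paper counts as 96.
Weighted total:
  Homework 76 × 0.59 = 44.84
  Term paper 96 × 0.1 = 9.6
  Final exam 96 × 0.06 = 5.76
  Written exam 25 × 0.25 = 6.25
Sum = 66.45
66.45 ≥ 65 → Satisfactory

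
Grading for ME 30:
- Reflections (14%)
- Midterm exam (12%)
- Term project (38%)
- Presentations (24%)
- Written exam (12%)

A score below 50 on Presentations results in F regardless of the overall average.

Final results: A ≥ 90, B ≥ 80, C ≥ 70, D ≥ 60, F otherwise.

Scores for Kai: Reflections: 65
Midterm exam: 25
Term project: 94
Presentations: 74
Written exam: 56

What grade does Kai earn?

C

Presentations score 74 ≥ 50: minimum met.
Weighted total:
  Reflections 65 × 0.14 = 9.1
  Midterm exam 25 × 0.12 = 3
  Term project 94 × 0.38 = 35.72
  Presentations 74 × 0.24 = 17.76
  Written exam 56 × 0.12 = 6.72
Sum = 72.3
72.3 is ≥ 70 and < 80 → C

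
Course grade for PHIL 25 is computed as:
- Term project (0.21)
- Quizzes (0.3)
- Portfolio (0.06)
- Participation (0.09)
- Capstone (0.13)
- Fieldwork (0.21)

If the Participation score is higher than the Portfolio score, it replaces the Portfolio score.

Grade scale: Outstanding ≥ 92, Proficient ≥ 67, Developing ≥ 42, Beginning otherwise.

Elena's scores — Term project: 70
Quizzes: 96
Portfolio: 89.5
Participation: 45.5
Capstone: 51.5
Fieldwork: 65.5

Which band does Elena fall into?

Proficient

Participation (45.5) ≤ Portfolio (89.5), so Portfolio stays at 89.5.
Weighted total:
  Term project 70 × 0.21 = 14.7
  Quizzes 96 × 0.3 = 28.8
  Portfolio 89.5 × 0.06 = 5.37
  Participation 45.5 × 0.09 = 4.095
  Capstone 51.5 × 0.13 = 6.695
  Fieldwork 65.5 × 0.21 = 13.755
Sum = 73.415
73.415 is ≥ 67 and < 92 → Proficient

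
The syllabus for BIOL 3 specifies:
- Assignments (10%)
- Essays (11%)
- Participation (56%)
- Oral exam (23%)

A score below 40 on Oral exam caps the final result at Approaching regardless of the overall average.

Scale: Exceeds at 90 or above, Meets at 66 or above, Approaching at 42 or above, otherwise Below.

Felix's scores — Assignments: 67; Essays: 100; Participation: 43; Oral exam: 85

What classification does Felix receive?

Approaching

Oral exam score 85 ≥ 40: minimum met.
Weighted total:
  Assignments 67 × 0.1 = 6.7
  Essays 100 × 0.11 = 11
  Participation 43 × 0.56 = 24.08
  Oral exam 85 × 0.23 = 19.55
Sum = 61.33
61.33 is ≥ 42 and < 66 → Approaching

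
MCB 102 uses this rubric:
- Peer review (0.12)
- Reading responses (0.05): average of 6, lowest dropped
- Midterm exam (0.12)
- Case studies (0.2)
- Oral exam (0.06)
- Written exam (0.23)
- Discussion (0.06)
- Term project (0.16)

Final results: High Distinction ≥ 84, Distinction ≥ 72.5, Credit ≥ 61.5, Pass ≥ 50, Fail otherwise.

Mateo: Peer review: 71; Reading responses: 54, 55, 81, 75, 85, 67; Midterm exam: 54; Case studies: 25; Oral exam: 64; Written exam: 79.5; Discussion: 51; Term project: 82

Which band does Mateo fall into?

Credit

Reading responses: drop 54 → average of remaining 5 = 363/5 = 72.6
Weighted total:
  Peer review 71 × 0.12 = 8.52
  Reading responses 72.6 × 0.05 = 3.63
  Midterm exam 54 × 0.12 = 6.48
  Case studies 25 × 0.2 = 5
  Oral exam 64 × 0.06 = 3.84
  Written exam 79.5 × 0.23 = 18.285
  Discussion 51 × 0.06 = 3.06
  Term project 82 × 0.16 = 13.12
Sum = 61.935
61.935 is ≥ 61.5 and < 72.5 → Credit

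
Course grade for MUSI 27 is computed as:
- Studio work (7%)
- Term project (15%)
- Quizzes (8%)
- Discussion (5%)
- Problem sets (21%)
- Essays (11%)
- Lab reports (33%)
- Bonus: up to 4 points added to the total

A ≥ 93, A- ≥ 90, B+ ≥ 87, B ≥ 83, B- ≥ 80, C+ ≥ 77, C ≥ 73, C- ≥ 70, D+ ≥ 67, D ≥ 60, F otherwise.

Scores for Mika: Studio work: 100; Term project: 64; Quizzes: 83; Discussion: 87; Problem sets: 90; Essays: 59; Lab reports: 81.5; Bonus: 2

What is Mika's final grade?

Weighted total:
  Studio work 100 × 0.07 = 7
  Term project 64 × 0.15 = 9.6
  Quizzes 83 × 0.08 = 6.64
  Discussion 87 × 0.05 = 4.35
  Problem sets 90 × 0.21 = 18.9
  Essays 59 × 0.11 = 6.49
  Lab reports 81.5 × 0.33 = 26.895
Sum = 79.875
Bonus: 79.875 + 2 = 81.875
81.875 is ≥ 80 and < 83 → B-

B-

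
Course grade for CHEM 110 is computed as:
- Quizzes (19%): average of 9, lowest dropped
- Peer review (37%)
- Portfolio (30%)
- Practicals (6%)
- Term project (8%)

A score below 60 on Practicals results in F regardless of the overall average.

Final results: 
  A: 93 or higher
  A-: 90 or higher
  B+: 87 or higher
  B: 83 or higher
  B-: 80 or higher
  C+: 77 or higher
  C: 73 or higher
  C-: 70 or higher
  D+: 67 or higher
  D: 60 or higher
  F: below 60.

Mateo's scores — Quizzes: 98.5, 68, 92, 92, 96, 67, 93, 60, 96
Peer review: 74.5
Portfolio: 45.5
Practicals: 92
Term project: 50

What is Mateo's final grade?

Quizzes: drop 60 → average of remaining 8 = 702.5/8 = 87.8125
Practicals score 92 ≥ 60: minimum met.
Weighted total:
  Quizzes 87.8125 × 0.19 = 16.684375
  Peer review 74.5 × 0.37 = 27.565
  Portfolio 45.5 × 0.3 = 13.65
  Practicals 92 × 0.06 = 5.52
  Term project 50 × 0.08 = 4
Sum = 67.419375
67.419375 is ≥ 67 and < 70 → D+

D+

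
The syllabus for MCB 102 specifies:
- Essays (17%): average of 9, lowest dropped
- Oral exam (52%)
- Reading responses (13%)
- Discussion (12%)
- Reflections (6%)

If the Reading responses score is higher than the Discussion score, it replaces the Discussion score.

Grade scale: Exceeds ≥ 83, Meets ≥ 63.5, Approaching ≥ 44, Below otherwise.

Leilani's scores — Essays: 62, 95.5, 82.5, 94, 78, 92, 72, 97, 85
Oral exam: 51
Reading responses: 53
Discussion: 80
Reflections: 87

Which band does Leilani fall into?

Approaching

Essays: drop 62 → average of remaining 8 = 696/8 = 87
Reading responses (53) ≤ Discussion (80), so Discussion stays at 80.
Weighted total:
  Essays 87 × 0.17 = 14.79
  Oral exam 51 × 0.52 = 26.52
  Reading responses 53 × 0.13 = 6.89
  Discussion 80 × 0.12 = 9.6
  Reflections 87 × 0.06 = 5.22
Sum = 63.02
63.02 is ≥ 44 and < 63.5 → Approaching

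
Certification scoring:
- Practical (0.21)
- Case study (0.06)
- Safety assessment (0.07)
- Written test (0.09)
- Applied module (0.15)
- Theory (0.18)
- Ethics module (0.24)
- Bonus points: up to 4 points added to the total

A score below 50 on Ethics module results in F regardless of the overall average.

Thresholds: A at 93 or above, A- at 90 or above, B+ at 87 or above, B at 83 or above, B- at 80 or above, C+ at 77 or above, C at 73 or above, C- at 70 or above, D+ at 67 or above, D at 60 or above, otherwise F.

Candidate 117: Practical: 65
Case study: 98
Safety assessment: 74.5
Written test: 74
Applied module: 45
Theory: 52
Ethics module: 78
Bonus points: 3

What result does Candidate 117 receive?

D+

Ethics module score 78 ≥ 50: minimum met.
Weighted total:
  Practical 65 × 0.21 = 13.65
  Case study 98 × 0.06 = 5.88
  Safety assessment 74.5 × 0.07 = 5.215
  Written test 74 × 0.09 = 6.66
  Applied module 45 × 0.15 = 6.75
  Theory 52 × 0.18 = 9.36
  Ethics module 78 × 0.24 = 18.72
Sum = 66.235
Bonus points: 66.235 + 3 = 69.235
69.235 is ≥ 67 and < 70 → D+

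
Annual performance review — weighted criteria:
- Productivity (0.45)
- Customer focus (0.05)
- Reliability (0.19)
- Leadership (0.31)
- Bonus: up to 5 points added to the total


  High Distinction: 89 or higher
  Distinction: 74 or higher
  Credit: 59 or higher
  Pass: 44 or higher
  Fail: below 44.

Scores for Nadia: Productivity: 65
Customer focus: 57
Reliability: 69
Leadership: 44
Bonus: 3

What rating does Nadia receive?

Credit

Weighted total:
  Productivity 65 × 0.45 = 29.25
  Customer focus 57 × 0.05 = 2.85
  Reliability 69 × 0.19 = 13.11
  Leadership 44 × 0.31 = 13.64
Sum = 58.85
Bonus: 58.85 + 3 = 61.85
61.85 is ≥ 59 and < 74 → Credit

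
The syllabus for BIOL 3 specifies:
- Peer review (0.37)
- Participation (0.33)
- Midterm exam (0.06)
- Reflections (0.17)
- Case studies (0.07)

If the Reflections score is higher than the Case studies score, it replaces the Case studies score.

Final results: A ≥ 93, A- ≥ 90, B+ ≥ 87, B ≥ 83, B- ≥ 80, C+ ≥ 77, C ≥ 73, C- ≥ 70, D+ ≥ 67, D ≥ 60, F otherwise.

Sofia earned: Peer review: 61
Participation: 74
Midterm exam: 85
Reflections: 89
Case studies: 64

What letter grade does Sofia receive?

C

Reflections (89) > Case studies (64), so Case studies counts as 89.
Weighted total:
  Peer review 61 × 0.37 = 22.57
  Participation 74 × 0.33 = 24.42
  Midterm exam 85 × 0.06 = 5.1
  Reflections 89 × 0.17 = 15.13
  Case studies 89 × 0.07 = 6.23
Sum = 73.45
73.45 is ≥ 73 and < 77 → C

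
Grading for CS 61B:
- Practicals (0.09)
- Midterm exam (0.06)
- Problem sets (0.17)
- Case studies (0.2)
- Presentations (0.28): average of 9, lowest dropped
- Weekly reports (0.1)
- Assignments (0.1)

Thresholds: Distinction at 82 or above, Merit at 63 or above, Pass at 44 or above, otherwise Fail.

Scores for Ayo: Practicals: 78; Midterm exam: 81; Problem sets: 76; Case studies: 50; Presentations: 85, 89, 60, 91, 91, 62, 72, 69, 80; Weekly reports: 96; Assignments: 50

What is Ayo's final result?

Presentations: drop 60 → average of remaining 8 = 639/8 = 79.875
Weighted total:
  Practicals 78 × 0.09 = 7.02
  Midterm exam 81 × 0.06 = 4.86
  Problem sets 76 × 0.17 = 12.92
  Case studies 50 × 0.2 = 10
  Presentations 79.875 × 0.28 = 22.365
  Weekly reports 96 × 0.1 = 9.6
  Assignments 50 × 0.1 = 5
Sum = 71.765
71.765 is ≥ 63 and < 82 → Merit

Merit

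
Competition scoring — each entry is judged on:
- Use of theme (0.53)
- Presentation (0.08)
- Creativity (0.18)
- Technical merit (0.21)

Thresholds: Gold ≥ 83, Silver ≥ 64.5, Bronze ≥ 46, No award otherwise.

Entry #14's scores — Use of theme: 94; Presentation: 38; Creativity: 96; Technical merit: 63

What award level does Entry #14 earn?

Weighted total:
  Use of theme 94 × 0.53 = 49.82
  Presentation 38 × 0.08 = 3.04
  Creativity 96 × 0.18 = 17.28
  Technical merit 63 × 0.21 = 13.23
Sum = 83.37
83.37 ≥ 83 → Gold

Gold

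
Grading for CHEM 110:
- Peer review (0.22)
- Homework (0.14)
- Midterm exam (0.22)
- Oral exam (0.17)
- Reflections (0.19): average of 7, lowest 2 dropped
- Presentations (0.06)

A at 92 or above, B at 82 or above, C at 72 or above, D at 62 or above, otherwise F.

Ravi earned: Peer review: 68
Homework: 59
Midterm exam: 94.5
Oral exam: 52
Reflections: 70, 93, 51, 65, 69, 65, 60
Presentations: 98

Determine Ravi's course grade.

Reflections: drop 51, 60 → average of remaining 5 = 362/5 = 72.4
Weighted total:
  Peer review 68 × 0.22 = 14.96
  Homework 59 × 0.14 = 8.26
  Midterm exam 94.5 × 0.22 = 20.79
  Oral exam 52 × 0.17 = 8.84
  Reflections 72.4 × 0.19 = 13.756
  Presentations 98 × 0.06 = 5.88
Sum = 72.486
72.486 is ≥ 72 and < 82 → C

C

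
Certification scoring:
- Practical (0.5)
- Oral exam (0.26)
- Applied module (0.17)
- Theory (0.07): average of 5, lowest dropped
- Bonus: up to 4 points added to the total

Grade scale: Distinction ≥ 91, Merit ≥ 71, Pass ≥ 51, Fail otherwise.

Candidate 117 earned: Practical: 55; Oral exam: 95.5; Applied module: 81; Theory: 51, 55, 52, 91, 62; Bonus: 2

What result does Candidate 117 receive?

Merit

Theory: drop 51 → average of remaining 4 = 260/4 = 65
Weighted total:
  Practical 55 × 0.5 = 27.5
  Oral exam 95.5 × 0.26 = 24.83
  Applied module 81 × 0.17 = 13.77
  Theory 65 × 0.07 = 4.55
Sum = 70.65
Bonus: 70.65 + 2 = 72.65
72.65 is ≥ 71 and < 91 → Merit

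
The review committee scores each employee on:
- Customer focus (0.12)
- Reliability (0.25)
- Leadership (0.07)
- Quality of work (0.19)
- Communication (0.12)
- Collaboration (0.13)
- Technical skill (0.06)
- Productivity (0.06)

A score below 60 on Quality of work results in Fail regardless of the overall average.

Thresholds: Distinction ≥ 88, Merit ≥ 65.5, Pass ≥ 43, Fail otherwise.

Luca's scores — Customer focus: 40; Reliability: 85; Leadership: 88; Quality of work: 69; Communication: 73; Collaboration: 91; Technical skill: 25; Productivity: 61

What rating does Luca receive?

Quality of work score 69 ≥ 60: minimum met.
Weighted total:
  Customer focus 40 × 0.12 = 4.8
  Reliability 85 × 0.25 = 21.25
  Leadership 88 × 0.07 = 6.16
  Quality of work 69 × 0.19 = 13.11
  Communication 73 × 0.12 = 8.76
  Collaboration 91 × 0.13 = 11.83
  Technical skill 25 × 0.06 = 1.5
  Productivity 61 × 0.06 = 3.66
Sum = 71.07
71.07 is ≥ 65.5 and < 88 → Merit

Merit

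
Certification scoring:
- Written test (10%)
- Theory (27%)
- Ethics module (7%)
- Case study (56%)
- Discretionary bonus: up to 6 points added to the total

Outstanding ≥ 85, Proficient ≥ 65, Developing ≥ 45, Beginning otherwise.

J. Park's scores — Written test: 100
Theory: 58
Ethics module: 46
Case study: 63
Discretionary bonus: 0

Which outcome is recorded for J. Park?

Developing

Weighted total:
  Written test 100 × 0.1 = 10
  Theory 58 × 0.27 = 15.66
  Ethics module 46 × 0.07 = 3.22
  Case study 63 × 0.56 = 35.28
Sum = 64.16
Discretionary bonus: 64.16 + 0 = 64.16
64.16 is ≥ 45 and < 65 → Developing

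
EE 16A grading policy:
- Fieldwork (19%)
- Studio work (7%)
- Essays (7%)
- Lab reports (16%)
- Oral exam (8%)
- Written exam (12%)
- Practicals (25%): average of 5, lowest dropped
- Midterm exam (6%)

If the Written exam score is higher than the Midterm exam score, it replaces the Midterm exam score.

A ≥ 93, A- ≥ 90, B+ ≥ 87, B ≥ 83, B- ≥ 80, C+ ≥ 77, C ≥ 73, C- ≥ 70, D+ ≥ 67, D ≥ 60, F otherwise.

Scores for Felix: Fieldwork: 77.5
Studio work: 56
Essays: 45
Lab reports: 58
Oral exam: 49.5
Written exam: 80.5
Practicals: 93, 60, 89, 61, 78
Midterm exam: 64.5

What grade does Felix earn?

D+

Practicals: drop 60 → average of remaining 4 = 321/4 = 80.25
Written exam (80.5) > Midterm exam (64.5), so Midterm exam counts as 80.5.
Weighted total:
  Fieldwork 77.5 × 0.19 = 14.725
  Studio work 56 × 0.07 = 3.92
  Essays 45 × 0.07 = 3.15
  Lab reports 58 × 0.16 = 9.28
  Oral exam 49.5 × 0.08 = 3.96
  Written exam 80.5 × 0.12 = 9.66
  Practicals 80.25 × 0.25 = 20.0625
  Midterm exam 80.5 × 0.06 = 4.83
Sum = 69.5875
69.5875 is ≥ 67 and < 70 → D+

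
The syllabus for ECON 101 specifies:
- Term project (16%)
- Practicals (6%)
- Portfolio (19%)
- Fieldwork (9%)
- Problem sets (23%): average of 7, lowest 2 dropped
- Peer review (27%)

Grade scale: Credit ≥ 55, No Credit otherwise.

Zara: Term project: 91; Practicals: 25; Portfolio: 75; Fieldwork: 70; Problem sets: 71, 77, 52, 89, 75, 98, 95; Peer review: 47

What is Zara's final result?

Credit

Problem sets: drop 52, 71 → average of remaining 5 = 434/5 = 86.8
Weighted total:
  Term project 91 × 0.16 = 14.56
  Practicals 25 × 0.06 = 1.5
  Portfolio 75 × 0.19 = 14.25
  Fieldwork 70 × 0.09 = 6.3
  Problem sets 86.8 × 0.23 = 19.964
  Peer review 47 × 0.27 = 12.69
Sum = 69.264
69.264 ≥ 55 → Credit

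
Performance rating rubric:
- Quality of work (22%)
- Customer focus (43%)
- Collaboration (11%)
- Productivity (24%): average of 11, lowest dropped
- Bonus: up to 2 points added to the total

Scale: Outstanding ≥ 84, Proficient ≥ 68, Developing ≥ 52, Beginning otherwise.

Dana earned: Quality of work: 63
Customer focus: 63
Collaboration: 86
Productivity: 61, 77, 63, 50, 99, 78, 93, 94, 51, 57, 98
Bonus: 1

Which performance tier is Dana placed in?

Productivity: drop 50 → average of remaining 10 = 771/10 = 77.1
Weighted total:
  Quality of work 63 × 0.22 = 13.86
  Customer focus 63 × 0.43 = 27.09
  Collaboration 86 × 0.11 = 9.46
  Productivity 77.1 × 0.24 = 18.504
Sum = 68.914
Bonus: 68.914 + 1 = 69.914
69.914 is ≥ 68 and < 84 → Proficient

Proficient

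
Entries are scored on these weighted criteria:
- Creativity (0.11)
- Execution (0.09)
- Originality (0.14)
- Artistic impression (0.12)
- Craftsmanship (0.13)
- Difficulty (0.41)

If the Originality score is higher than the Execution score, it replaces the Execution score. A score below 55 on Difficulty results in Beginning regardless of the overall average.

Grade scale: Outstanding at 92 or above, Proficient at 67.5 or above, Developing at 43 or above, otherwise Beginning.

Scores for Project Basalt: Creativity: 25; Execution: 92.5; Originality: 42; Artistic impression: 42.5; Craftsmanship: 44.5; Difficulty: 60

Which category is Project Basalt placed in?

Originality (42) ≤ Execution (92.5), so Execution stays at 92.5.
Difficulty score 60 ≥ 55: minimum met.
Weighted total:
  Creativity 25 × 0.11 = 2.75
  Execution 92.5 × 0.09 = 8.325
  Originality 42 × 0.14 = 5.88
  Artistic impression 42.5 × 0.12 = 5.1
  Craftsmanship 44.5 × 0.13 = 5.785
  Difficulty 60 × 0.41 = 24.6
Sum = 52.44
52.44 is ≥ 43 and < 67.5 → Developing

Developing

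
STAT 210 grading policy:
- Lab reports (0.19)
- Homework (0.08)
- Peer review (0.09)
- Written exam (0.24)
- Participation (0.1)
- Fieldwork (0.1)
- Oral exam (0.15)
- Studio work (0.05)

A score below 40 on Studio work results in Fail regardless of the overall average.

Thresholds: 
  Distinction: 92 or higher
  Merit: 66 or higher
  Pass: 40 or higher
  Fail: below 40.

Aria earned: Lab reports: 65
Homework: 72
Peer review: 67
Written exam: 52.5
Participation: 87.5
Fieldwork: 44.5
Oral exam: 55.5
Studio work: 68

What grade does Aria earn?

Studio work score 68 ≥ 40: minimum met.
Weighted total:
  Lab reports 65 × 0.19 = 12.35
  Homework 72 × 0.08 = 5.76
  Peer review 67 × 0.09 = 6.03
  Written exam 52.5 × 0.24 = 12.6
  Participation 87.5 × 0.1 = 8.75
  Fieldwork 44.5 × 0.1 = 4.45
  Oral exam 55.5 × 0.15 = 8.325
  Studio work 68 × 0.05 = 3.4
Sum = 61.665
61.665 is ≥ 40 and < 66 → Pass

Pass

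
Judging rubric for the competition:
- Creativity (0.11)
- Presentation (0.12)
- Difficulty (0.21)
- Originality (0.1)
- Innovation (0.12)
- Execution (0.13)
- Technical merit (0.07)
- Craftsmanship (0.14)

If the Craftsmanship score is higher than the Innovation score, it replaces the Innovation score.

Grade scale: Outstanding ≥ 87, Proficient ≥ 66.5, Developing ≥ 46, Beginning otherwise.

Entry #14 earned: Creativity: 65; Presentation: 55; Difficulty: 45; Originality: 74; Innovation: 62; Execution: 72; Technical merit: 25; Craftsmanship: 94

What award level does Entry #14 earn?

Developing

Craftsmanship (94) > Innovation (62), so Innovation counts as 94.
Weighted total:
  Creativity 65 × 0.11 = 7.15
  Presentation 55 × 0.12 = 6.6
  Difficulty 45 × 0.21 = 9.45
  Originality 74 × 0.1 = 7.4
  Innovation 94 × 0.12 = 11.28
  Execution 72 × 0.13 = 9.36
  Technical merit 25 × 0.07 = 1.75
  Craftsmanship 94 × 0.14 = 13.16
Sum = 66.15
66.15 is ≥ 46 and < 66.5 → Developing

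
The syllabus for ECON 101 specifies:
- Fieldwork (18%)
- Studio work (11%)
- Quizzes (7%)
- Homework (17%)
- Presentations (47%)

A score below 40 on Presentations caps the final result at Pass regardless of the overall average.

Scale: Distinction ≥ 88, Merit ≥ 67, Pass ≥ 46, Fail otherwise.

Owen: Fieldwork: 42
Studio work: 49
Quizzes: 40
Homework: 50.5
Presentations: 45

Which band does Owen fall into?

Fail

Presentations score 45 ≥ 40: minimum met.
Weighted total:
  Fieldwork 42 × 0.18 = 7.56
  Studio work 49 × 0.11 = 5.39
  Quizzes 40 × 0.07 = 2.8
  Homework 50.5 × 0.17 = 8.585
  Presentations 45 × 0.47 = 21.15
Sum = 45.485
45.485 < 46 → Fail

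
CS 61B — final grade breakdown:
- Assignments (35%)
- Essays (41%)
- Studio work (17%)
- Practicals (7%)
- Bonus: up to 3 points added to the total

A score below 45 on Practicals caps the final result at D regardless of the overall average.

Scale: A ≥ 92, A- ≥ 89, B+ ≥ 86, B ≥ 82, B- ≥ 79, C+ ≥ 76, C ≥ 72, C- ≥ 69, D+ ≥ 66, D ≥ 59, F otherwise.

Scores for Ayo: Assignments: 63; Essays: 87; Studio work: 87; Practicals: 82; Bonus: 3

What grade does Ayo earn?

B-

Practicals score 82 ≥ 45: minimum met.
Weighted total:
  Assignments 63 × 0.35 = 22.05
  Essays 87 × 0.41 = 35.67
  Studio work 87 × 0.17 = 14.79
  Practicals 82 × 0.07 = 5.74
Sum = 78.25
Bonus: 78.25 + 3 = 81.25
81.25 is ≥ 79 and < 82 → B-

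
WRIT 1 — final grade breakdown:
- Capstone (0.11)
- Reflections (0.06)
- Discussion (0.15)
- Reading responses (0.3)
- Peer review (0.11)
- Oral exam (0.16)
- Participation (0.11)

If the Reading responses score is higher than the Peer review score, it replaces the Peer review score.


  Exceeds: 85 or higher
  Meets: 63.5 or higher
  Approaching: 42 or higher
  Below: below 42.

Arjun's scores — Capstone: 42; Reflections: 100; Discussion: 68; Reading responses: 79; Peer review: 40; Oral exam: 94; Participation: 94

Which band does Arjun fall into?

Reading responses (79) > Peer review (40), so Peer review counts as 79.
Weighted total:
  Capstone 42 × 0.11 = 4.62
  Reflections 100 × 0.06 = 6
  Discussion 68 × 0.15 = 10.2
  Reading responses 79 × 0.3 = 23.7
  Peer review 79 × 0.11 = 8.69
  Oral exam 94 × 0.16 = 15.04
  Participation 94 × 0.11 = 10.34
Sum = 78.59
78.59 is ≥ 63.5 and < 85 → Meets

Meets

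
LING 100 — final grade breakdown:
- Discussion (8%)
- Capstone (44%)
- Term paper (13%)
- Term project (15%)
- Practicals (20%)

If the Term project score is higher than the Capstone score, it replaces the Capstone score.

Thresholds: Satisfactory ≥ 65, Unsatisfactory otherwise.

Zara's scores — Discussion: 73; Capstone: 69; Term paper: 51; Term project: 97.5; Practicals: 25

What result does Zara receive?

Term project (97.5) > Capstone (69), so Capstone counts as 97.5.
Weighted total:
  Discussion 73 × 0.08 = 5.84
  Capstone 97.5 × 0.44 = 42.9
  Term paper 51 × 0.13 = 6.63
  Term project 97.5 × 0.15 = 14.625
  Practicals 25 × 0.2 = 5
Sum = 74.995
74.995 ≥ 65 → Satisfactory

Satisfactory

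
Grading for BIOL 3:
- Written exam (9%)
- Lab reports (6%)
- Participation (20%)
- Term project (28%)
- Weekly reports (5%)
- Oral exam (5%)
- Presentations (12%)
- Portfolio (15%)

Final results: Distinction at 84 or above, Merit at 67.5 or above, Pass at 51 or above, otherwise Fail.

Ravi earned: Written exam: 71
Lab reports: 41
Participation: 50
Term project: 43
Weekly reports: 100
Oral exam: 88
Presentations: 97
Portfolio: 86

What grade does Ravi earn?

Pass

Weighted total:
  Written exam 71 × 0.09 = 6.39
  Lab reports 41 × 0.06 = 2.46
  Participation 50 × 0.2 = 10
  Term project 43 × 0.28 = 12.04
  Weekly reports 100 × 0.05 = 5
  Oral exam 88 × 0.05 = 4.4
  Presentations 97 × 0.12 = 11.64
  Portfolio 86 × 0.15 = 12.9
Sum = 64.83
64.83 is ≥ 51 and < 67.5 → Pass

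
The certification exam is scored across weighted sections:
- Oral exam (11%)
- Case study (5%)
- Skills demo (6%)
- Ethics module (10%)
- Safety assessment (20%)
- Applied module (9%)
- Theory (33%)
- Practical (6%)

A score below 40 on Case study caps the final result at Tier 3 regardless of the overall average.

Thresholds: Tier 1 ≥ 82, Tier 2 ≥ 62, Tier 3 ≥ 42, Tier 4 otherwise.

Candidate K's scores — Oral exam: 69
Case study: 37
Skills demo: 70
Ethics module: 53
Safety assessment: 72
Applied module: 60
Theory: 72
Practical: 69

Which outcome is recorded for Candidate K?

Tier 3

Case study score 37 < 40: minimum not met.
Weighted total:
  Oral exam 69 × 0.11 = 7.59
  Case study 37 × 0.05 = 1.85
  Skills demo 70 × 0.06 = 4.2
  Ethics module 53 × 0.1 = 5.3
  Safety assessment 72 × 0.2 = 14.4
  Applied module 60 × 0.09 = 5.4
  Theory 72 × 0.33 = 23.76
  Practical 69 × 0.06 = 4.14
Sum = 66.64
66.64 would be Tier 2; cap at Tier 3 applies → Tier 3.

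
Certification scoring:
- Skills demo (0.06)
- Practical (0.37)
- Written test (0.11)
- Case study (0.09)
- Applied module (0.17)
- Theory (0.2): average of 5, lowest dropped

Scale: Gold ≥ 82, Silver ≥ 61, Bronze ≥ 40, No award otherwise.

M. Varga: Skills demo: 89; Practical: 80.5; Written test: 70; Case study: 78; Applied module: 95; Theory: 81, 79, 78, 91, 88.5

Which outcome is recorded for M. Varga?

Gold

Theory: drop 78 → average of remaining 4 = 339.5/4 = 84.875
Weighted total:
  Skills demo 89 × 0.06 = 5.34
  Practical 80.5 × 0.37 = 29.785
  Written test 70 × 0.11 = 7.7
  Case study 78 × 0.09 = 7.02
  Applied module 95 × 0.17 = 16.15
  Theory 84.875 × 0.2 = 16.975
Sum = 82.97
82.97 ≥ 82 → Gold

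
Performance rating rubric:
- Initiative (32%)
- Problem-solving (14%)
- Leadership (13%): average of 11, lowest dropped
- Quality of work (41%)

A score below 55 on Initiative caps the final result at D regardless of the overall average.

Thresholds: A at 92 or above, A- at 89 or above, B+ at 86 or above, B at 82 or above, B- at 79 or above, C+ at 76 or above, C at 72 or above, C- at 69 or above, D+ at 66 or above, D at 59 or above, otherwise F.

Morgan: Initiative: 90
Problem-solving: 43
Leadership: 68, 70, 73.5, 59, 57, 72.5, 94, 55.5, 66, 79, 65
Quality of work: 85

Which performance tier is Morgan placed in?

C+

Leadership: drop 55.5 → average of remaining 10 = 704/10 = 70.4
Initiative score 90 ≥ 55: minimum met.
Weighted total:
  Initiative 90 × 0.32 = 28.8
  Problem-solving 43 × 0.14 = 6.02
  Leadership 70.4 × 0.13 = 9.152
  Quality of work 85 × 0.41 = 34.85
Sum = 78.822
78.822 is ≥ 76 and < 79 → C+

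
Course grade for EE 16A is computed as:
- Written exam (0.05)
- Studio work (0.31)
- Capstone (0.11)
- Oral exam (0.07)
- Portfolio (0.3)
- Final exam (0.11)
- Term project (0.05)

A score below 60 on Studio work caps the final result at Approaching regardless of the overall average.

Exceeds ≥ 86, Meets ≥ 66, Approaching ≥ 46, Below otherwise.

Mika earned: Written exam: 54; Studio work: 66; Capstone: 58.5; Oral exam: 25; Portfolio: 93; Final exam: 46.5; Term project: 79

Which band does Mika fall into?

Studio work score 66 ≥ 60: minimum met.
Weighted total:
  Written exam 54 × 0.05 = 2.7
  Studio work 66 × 0.31 = 20.46
  Capstone 58.5 × 0.11 = 6.435
  Oral exam 25 × 0.07 = 1.75
  Portfolio 93 × 0.3 = 27.9
  Final exam 46.5 × 0.11 = 5.115
  Term project 79 × 0.05 = 3.95
Sum = 68.31
68.31 is ≥ 66 and < 86 → Meets

Meets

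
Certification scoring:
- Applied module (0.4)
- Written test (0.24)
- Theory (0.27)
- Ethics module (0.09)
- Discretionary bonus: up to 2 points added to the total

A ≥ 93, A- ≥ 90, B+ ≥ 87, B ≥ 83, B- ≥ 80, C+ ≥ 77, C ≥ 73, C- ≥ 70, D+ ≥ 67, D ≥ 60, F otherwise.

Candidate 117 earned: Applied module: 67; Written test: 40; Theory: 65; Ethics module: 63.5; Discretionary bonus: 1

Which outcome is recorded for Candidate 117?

D

Weighted total:
  Applied module 67 × 0.4 = 26.8
  Written test 40 × 0.24 = 9.6
  Theory 65 × 0.27 = 17.55
  Ethics module 63.5 × 0.09 = 5.715
Sum = 59.665
Discretionary bonus: 59.665 + 1 = 60.665
60.665 is ≥ 60 and < 67 → D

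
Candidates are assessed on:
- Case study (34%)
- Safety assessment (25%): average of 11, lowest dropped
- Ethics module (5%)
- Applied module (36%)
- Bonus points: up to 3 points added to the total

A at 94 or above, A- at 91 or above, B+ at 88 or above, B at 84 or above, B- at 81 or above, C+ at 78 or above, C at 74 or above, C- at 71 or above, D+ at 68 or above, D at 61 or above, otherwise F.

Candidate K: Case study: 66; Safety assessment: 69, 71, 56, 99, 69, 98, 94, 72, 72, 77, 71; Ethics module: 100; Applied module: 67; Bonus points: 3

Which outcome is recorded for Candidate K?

Safety assessment: drop 56 → average of remaining 10 = 792/10 = 79.2
Weighted total:
  Case study 66 × 0.34 = 22.44
  Safety assessment 79.2 × 0.25 = 19.8
  Ethics module 100 × 0.05 = 5
  Applied module 67 × 0.36 = 24.12
Sum = 71.36
Bonus points: 71.36 + 3 = 74.36
74.36 is ≥ 74 and < 78 → C

C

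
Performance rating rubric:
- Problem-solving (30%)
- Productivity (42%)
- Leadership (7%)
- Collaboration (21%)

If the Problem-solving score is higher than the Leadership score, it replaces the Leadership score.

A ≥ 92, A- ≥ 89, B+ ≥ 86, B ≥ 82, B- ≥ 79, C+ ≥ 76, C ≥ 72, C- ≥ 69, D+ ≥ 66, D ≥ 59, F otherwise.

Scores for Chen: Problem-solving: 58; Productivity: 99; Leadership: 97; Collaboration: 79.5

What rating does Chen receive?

B

Problem-solving (58) ≤ Leadership (97), so Leadership stays at 97.
Weighted total:
  Problem-solving 58 × 0.3 = 17.4
  Productivity 99 × 0.42 = 41.58
  Leadership 97 × 0.07 = 6.79
  Collaboration 79.5 × 0.21 = 16.695
Sum = 82.465
82.465 is ≥ 82 and < 86 → B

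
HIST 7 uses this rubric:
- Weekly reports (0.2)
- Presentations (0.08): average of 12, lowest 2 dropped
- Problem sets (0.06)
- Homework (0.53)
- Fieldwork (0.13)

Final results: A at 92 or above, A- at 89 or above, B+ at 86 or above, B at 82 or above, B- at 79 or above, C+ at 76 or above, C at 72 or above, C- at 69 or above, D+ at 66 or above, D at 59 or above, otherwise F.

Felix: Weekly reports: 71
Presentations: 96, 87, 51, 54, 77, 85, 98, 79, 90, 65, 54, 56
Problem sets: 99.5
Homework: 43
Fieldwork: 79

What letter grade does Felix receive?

Presentations: drop 51, 54 → average of remaining 10 = 787/10 = 78.7
Weighted total:
  Weekly reports 71 × 0.2 = 14.2
  Presentations 78.7 × 0.08 = 6.296
  Problem sets 99.5 × 0.06 = 5.97
  Homework 43 × 0.53 = 22.79
  Fieldwork 79 × 0.13 = 10.27
Sum = 59.526
59.526 is ≥ 59 and < 66 → D

D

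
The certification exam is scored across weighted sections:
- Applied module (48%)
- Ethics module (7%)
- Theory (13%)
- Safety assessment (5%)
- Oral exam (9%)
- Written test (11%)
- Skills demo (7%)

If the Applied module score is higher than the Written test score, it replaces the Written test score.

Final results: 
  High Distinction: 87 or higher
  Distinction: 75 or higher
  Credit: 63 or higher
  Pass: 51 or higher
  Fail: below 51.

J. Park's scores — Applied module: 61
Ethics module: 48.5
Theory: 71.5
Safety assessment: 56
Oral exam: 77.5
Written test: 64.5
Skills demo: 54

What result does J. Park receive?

Pass

Applied module (61) ≤ Written test (64.5), so Written test stays at 64.5.
Weighted total:
  Applied module 61 × 0.48 = 29.28
  Ethics module 48.5 × 0.07 = 3.395
  Theory 71.5 × 0.13 = 9.295
  Safety assessment 56 × 0.05 = 2.8
  Oral exam 77.5 × 0.09 = 6.975
  Written test 64.5 × 0.11 = 7.095
  Skills demo 54 × 0.07 = 3.78
Sum = 62.62
62.62 is ≥ 51 and < 63 → Pass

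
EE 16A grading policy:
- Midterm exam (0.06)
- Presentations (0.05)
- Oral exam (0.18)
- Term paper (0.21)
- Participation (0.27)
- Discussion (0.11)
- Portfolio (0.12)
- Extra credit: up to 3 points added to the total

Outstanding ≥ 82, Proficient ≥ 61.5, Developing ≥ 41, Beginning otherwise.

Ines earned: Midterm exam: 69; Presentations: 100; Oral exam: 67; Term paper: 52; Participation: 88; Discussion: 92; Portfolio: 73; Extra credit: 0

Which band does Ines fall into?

Proficient

Weighted total:
  Midterm exam 69 × 0.06 = 4.14
  Presentations 100 × 0.05 = 5
  Oral exam 67 × 0.18 = 12.06
  Term paper 52 × 0.21 = 10.92
  Participation 88 × 0.27 = 23.76
  Discussion 92 × 0.11 = 10.12
  Portfolio 73 × 0.12 = 8.76
Sum = 74.76
Extra credit: 74.76 + 0 = 74.76
74.76 is ≥ 61.5 and < 82 → Proficient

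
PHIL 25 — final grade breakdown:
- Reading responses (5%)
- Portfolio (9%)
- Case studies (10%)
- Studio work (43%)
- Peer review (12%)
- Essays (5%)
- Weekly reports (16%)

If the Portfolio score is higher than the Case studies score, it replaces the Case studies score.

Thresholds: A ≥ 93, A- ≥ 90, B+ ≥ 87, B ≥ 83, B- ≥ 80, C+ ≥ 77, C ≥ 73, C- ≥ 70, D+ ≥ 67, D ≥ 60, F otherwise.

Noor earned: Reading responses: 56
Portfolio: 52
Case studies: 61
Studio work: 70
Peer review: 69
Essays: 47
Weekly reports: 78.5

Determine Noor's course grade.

D

Portfolio (52) ≤ Case studies (61), so Case studies stays at 61.
Weighted total:
  Reading responses 56 × 0.05 = 2.8
  Portfolio 52 × 0.09 = 4.68
  Case studies 61 × 0.1 = 6.1
  Studio work 70 × 0.43 = 30.1
  Peer review 69 × 0.12 = 8.28
  Essays 47 × 0.05 = 2.35
  Weekly reports 78.5 × 0.16 = 12.56
Sum = 66.87
66.87 is ≥ 60 and < 67 → D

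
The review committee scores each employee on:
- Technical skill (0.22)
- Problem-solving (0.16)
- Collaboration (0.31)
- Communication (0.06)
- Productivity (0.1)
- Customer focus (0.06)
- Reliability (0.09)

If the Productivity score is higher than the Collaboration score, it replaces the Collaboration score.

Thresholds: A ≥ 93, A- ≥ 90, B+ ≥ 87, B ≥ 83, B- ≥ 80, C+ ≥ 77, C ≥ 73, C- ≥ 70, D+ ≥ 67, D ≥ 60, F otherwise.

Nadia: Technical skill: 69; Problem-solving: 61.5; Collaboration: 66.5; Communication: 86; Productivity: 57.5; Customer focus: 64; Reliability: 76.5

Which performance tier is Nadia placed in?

Productivity (57.5) ≤ Collaboration (66.5), so Collaboration stays at 66.5.
Weighted total:
  Technical skill 69 × 0.22 = 15.18
  Problem-solving 61.5 × 0.16 = 9.84
  Collaboration 66.5 × 0.31 = 20.615
  Communication 86 × 0.06 = 5.16
  Productivity 57.5 × 0.1 = 5.75
  Customer focus 64 × 0.06 = 3.84
  Reliability 76.5 × 0.09 = 6.885
Sum = 67.27
67.27 is ≥ 67 and < 70 → D+

D+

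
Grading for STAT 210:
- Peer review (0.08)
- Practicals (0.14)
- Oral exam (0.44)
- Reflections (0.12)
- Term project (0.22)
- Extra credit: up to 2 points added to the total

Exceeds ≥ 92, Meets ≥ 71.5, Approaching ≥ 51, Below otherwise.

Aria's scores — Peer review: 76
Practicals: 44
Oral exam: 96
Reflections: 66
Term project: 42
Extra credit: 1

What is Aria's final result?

Weighted total:
  Peer review 76 × 0.08 = 6.08
  Practicals 44 × 0.14 = 6.16
  Oral exam 96 × 0.44 = 42.24
  Reflections 66 × 0.12 = 7.92
  Term project 42 × 0.22 = 9.24
Sum = 71.64
Extra credit: 71.64 + 1 = 72.64
72.64 is ≥ 71.5 and < 92 → Meets

Meets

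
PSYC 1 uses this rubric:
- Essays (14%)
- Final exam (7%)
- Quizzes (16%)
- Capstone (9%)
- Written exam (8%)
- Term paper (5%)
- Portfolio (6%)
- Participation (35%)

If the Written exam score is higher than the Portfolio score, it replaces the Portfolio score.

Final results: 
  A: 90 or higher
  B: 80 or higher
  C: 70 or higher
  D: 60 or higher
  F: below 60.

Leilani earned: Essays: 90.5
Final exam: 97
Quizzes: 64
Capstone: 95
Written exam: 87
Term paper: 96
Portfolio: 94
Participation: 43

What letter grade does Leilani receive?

Written exam (87) ≤ Portfolio (94), so Portfolio stays at 94.
Weighted total:
  Essays 90.5 × 0.14 = 12.67
  Final exam 97 × 0.07 = 6.79
  Quizzes 64 × 0.16 = 10.24
  Capstone 95 × 0.09 = 8.55
  Written exam 87 × 0.08 = 6.96
  Term paper 96 × 0.05 = 4.8
  Portfolio 94 × 0.06 = 5.64
  Participation 43 × 0.35 = 15.05
Sum = 70.7
70.7 is ≥ 70 and < 80 → C

C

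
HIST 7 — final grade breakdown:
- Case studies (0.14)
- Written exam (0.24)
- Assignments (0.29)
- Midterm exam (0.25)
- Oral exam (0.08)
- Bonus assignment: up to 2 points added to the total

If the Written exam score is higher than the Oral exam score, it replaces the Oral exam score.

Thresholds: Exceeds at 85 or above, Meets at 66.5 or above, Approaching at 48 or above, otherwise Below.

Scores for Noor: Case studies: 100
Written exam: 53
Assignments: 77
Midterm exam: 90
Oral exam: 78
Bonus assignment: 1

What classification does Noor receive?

Meets

Written exam (53) ≤ Oral exam (78), so Oral exam stays at 78.
Weighted total:
  Case studies 100 × 0.14 = 14
  Written exam 53 × 0.24 = 12.72
  Assignments 77 × 0.29 = 22.33
  Midterm exam 90 × 0.25 = 22.5
  Oral exam 78 × 0.08 = 6.24
Sum = 77.79
Bonus assignment: 77.79 + 1 = 78.79
78.79 is ≥ 66.5 and < 85 → Meets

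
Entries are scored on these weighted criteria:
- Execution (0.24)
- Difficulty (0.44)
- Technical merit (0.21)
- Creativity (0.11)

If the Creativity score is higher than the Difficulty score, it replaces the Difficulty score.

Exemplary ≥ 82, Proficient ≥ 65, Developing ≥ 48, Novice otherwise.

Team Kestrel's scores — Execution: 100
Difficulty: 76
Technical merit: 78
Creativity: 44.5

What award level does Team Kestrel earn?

Creativity (44.5) ≤ Difficulty (76), so Difficulty stays at 76.
Weighted total:
  Execution 100 × 0.24 = 24
  Difficulty 76 × 0.44 = 33.44
  Technical merit 78 × 0.21 = 16.38
  Creativity 44.5 × 0.11 = 4.895
Sum = 78.715
78.715 is ≥ 65 and < 82 → Proficient

Proficient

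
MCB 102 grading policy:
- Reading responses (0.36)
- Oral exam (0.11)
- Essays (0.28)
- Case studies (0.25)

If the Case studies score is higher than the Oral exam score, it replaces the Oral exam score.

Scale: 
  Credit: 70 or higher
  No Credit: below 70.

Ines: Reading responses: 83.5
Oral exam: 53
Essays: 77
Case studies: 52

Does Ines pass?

Case studies (52) ≤ Oral exam (53), so Oral exam stays at 53.
Weighted total:
  Reading responses 83.5 × 0.36 = 30.06
  Oral exam 53 × 0.11 = 5.83
  Essays 77 × 0.28 = 21.56
  Case studies 52 × 0.25 = 13
Sum = 70.45
70.45 ≥ 70 → Credit

Credit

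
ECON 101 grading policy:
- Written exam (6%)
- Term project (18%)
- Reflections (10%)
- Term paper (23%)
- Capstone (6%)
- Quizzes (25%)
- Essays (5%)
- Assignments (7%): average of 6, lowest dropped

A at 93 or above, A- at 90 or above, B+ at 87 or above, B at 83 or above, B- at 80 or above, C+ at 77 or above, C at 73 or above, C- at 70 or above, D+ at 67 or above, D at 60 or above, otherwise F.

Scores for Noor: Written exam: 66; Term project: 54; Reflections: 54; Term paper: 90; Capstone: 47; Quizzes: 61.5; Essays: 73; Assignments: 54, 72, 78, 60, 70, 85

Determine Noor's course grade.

D

Assignments: drop 54 → average of remaining 5 = 365/5 = 73
Weighted total:
  Written exam 66 × 0.06 = 3.96
  Term project 54 × 0.18 = 9.72
  Reflections 54 × 0.1 = 5.4
  Term paper 90 × 0.23 = 20.7
  Capstone 47 × 0.06 = 2.82
  Quizzes 61.5 × 0.25 = 15.375
  Essays 73 × 0.05 = 3.65
  Assignments 73 × 0.07 = 5.11
Sum = 66.735
66.735 is ≥ 60 and < 67 → D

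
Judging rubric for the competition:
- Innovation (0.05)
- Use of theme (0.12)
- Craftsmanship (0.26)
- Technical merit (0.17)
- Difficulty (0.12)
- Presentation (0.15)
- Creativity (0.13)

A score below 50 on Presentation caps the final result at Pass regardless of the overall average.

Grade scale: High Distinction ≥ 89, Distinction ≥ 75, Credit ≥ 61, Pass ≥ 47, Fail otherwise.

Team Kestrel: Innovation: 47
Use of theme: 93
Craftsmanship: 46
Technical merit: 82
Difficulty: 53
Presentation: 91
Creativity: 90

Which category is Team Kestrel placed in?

Presentation score 91 ≥ 50: minimum met.
Weighted total:
  Innovation 47 × 0.05 = 2.35
  Use of theme 93 × 0.12 = 11.16
  Craftsmanship 46 × 0.26 = 11.96
  Technical merit 82 × 0.17 = 13.94
  Difficulty 53 × 0.12 = 6.36
  Presentation 91 × 0.15 = 13.65
  Creativity 90 × 0.13 = 11.7
Sum = 71.12
71.12 is ≥ 61 and < 75 → Credit

Credit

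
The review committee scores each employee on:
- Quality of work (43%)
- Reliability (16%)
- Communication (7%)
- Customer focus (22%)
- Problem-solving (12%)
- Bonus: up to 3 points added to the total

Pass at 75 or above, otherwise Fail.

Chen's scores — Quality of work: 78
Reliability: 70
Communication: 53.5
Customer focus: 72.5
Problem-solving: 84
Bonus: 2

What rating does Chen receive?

Weighted total:
  Quality of work 78 × 0.43 = 33.54
  Reliability 70 × 0.16 = 11.2
  Communication 53.5 × 0.07 = 3.745
  Customer focus 72.5 × 0.22 = 15.95
  Problem-solving 84 × 0.12 = 10.08
Sum = 74.515
Bonus: 74.515 + 2 = 76.515
76.515 ≥ 75 → Pass

Pass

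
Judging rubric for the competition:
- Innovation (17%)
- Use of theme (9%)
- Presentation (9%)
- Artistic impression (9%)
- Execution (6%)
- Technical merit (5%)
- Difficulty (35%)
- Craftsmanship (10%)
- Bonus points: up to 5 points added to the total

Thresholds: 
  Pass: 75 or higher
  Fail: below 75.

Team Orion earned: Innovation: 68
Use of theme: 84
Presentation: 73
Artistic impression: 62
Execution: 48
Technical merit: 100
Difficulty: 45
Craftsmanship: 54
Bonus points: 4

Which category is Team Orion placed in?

Weighted total:
  Innovation 68 × 0.17 = 11.56
  Use of theme 84 × 0.09 = 7.56
  Presentation 73 × 0.09 = 6.57
  Artistic impression 62 × 0.09 = 5.58
  Execution 48 × 0.06 = 2.88
  Technical merit 100 × 0.05 = 5
  Difficulty 45 × 0.35 = 15.75
  Craftsmanship 54 × 0.1 = 5.4
Sum = 60.3
Bonus points: 60.3 + 4 = 64.3
64.3 < 75 → Fail

Fail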